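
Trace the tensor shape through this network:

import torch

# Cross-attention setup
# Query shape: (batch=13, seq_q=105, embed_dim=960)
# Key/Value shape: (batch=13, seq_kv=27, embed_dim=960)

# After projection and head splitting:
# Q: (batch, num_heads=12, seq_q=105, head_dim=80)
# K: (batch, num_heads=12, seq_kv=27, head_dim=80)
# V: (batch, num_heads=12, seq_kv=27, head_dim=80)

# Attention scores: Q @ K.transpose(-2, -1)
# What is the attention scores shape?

Input shape: (13, 105, 960)
Output shape: (13, 12, 105, 27)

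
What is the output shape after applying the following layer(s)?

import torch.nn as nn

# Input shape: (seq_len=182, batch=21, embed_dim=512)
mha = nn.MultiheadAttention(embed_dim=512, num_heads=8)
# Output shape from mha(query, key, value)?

Input shape: (182, 21, 512)
Output shape: (182, 21, 512)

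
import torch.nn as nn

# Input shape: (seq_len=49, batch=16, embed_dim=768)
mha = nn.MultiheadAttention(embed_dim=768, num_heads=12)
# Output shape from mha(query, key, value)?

Input shape: (49, 16, 768)
Output shape: (49, 16, 768)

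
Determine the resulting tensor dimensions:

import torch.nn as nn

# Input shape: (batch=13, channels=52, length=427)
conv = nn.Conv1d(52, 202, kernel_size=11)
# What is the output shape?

Input shape: (13, 52, 427)
Output shape: (13, 202, 417)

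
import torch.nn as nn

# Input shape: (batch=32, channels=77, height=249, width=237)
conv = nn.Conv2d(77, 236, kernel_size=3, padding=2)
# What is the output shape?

Input shape: (32, 77, 249, 237)
Output shape: (32, 236, 251, 239)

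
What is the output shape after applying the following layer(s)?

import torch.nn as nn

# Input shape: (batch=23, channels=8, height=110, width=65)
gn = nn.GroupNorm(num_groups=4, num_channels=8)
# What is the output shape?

Input shape: (23, 8, 110, 65)
Output shape: (23, 8, 110, 65)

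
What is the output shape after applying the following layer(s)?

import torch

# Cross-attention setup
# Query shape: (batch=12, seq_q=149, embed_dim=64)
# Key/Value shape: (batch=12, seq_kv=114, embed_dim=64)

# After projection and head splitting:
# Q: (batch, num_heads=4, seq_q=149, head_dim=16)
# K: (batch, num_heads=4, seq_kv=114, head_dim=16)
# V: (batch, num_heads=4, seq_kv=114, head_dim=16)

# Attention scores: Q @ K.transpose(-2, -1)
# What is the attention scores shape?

Input shape: (12, 149, 64)
Output shape: (12, 4, 149, 114)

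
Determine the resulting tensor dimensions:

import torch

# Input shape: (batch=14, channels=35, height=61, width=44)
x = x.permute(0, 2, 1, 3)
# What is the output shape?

Input shape: (14, 35, 61, 44)
Output shape: (14, 61, 35, 44)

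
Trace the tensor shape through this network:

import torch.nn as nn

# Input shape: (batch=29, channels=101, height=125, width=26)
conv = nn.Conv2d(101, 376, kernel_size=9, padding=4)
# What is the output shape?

Input shape: (29, 101, 125, 26)
Output shape: (29, 376, 125, 26)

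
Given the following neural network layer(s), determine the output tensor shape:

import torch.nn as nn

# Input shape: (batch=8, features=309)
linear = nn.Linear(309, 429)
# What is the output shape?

Input shape: (8, 309)
Output shape: (8, 429)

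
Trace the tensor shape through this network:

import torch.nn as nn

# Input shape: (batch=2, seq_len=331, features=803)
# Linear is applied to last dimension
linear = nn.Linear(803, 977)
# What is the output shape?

Input shape: (2, 331, 803)
Output shape: (2, 331, 977)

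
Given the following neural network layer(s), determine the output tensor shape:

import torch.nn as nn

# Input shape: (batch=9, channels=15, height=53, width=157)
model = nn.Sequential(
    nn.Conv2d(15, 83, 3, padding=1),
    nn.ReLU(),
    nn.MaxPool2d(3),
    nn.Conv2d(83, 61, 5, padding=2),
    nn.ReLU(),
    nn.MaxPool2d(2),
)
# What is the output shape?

Input shape: (9, 15, 53, 157)
  -> after first Conv2d: (9, 83, 53, 157)
  -> after first MaxPool2d: (9, 83, 17, 52)
  -> after second Conv2d: (9, 61, 17, 52)
Output shape: (9, 61, 8, 26)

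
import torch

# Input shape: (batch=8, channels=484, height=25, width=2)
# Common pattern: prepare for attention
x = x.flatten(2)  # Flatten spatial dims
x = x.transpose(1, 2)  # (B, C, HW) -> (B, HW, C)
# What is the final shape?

Input shape: (8, 484, 25, 2)
  -> after flatten(2): (8, 484, 50)
Output shape: (8, 50, 484)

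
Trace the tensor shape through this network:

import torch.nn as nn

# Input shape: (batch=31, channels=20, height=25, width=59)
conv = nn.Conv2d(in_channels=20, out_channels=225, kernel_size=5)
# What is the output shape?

Input shape: (31, 20, 25, 59)
Output shape: (31, 225, 21, 55)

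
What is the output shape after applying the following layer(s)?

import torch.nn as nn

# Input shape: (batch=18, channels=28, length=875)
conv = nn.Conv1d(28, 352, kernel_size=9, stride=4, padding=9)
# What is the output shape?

Input shape: (18, 28, 875)
Output shape: (18, 352, 222)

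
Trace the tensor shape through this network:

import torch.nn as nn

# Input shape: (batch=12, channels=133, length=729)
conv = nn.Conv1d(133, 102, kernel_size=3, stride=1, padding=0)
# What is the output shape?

Input shape: (12, 133, 729)
Output shape: (12, 102, 727)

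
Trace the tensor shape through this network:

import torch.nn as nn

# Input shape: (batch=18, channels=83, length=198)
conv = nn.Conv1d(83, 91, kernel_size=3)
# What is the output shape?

Input shape: (18, 83, 198)
Output shape: (18, 91, 196)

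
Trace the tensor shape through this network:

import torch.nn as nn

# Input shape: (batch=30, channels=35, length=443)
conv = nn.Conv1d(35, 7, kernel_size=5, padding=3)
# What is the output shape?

Input shape: (30, 35, 443)
Output shape: (30, 7, 445)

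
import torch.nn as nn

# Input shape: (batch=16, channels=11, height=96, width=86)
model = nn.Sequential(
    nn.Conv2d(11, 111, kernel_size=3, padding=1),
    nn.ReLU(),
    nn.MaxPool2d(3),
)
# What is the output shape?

Input shape: (16, 11, 96, 86)
  -> after Conv2d: (16, 111, 96, 86)
  -> after ReLU: (16, 111, 96, 86)
Output shape: (16, 111, 32, 28)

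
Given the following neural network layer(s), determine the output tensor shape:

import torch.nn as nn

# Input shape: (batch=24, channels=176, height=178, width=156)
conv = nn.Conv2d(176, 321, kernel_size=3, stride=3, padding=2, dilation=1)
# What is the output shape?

Input shape: (24, 176, 178, 156)
Output shape: (24, 321, 60, 53)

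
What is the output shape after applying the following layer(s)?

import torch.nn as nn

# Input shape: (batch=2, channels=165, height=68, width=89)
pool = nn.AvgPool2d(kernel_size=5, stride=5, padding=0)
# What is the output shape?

Input shape: (2, 165, 68, 89)
Output shape: (2, 165, 13, 17)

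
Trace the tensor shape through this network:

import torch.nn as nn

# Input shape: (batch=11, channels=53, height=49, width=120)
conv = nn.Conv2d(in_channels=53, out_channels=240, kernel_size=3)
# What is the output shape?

Input shape: (11, 53, 49, 120)
Output shape: (11, 240, 47, 118)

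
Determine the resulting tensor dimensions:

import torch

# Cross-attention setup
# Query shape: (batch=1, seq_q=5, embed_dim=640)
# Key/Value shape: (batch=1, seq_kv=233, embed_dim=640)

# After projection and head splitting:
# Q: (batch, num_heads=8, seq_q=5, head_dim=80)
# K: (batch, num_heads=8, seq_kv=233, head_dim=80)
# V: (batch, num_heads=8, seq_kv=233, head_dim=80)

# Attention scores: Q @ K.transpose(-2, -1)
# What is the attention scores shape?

Input shape: (1, 5, 640)
Output shape: (1, 8, 5, 233)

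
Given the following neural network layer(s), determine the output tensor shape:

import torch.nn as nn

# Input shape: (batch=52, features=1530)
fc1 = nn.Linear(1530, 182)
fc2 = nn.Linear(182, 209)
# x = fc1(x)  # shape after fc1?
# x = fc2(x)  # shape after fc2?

Input shape: (52, 1530)
  -> after fc1: (52, 182)
Output shape: (52, 209)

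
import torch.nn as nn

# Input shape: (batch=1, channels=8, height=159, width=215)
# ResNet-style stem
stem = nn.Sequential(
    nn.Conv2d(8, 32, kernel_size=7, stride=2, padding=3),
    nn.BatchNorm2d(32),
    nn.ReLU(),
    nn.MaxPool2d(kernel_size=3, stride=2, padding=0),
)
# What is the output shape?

Input shape: (1, 8, 159, 215)
  -> after Conv2d 7x7 stride=2: (1, 32, 80, 108)
Output shape: (1, 32, 39, 53)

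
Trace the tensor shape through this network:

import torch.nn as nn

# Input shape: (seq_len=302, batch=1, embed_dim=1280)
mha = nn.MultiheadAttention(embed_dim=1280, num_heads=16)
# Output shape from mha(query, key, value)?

Input shape: (302, 1, 1280)
Output shape: (302, 1, 1280)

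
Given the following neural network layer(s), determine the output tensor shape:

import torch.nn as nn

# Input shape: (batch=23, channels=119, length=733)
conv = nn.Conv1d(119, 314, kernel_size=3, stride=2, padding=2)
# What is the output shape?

Input shape: (23, 119, 733)
Output shape: (23, 314, 368)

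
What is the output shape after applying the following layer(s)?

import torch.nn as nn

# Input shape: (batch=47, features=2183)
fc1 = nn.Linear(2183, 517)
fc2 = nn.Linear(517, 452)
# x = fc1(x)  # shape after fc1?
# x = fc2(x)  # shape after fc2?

Input shape: (47, 2183)
  -> after fc1: (47, 517)
Output shape: (47, 452)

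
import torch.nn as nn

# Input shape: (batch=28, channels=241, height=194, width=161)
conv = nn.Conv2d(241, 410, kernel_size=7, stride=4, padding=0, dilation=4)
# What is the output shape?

Input shape: (28, 241, 194, 161)
Output shape: (28, 410, 43, 35)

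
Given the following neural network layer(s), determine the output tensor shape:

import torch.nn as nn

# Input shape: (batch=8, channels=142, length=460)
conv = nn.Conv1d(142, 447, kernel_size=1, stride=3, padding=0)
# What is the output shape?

Input shape: (8, 142, 460)
Output shape: (8, 447, 154)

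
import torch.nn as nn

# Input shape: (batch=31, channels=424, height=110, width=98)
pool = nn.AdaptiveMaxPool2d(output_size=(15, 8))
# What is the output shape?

Input shape: (31, 424, 110, 98)
Output shape: (31, 424, 15, 8)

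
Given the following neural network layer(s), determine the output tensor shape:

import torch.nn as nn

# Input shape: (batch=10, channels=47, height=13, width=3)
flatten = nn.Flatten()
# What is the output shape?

Input shape: (10, 47, 13, 3)
Output shape: (10, 1833)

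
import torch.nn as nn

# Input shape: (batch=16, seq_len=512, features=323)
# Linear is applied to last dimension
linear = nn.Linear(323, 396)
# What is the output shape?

Input shape: (16, 512, 323)
Output shape: (16, 512, 396)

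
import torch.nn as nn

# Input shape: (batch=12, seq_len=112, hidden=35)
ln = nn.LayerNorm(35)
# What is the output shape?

Input shape: (12, 112, 35)
Output shape: (12, 112, 35)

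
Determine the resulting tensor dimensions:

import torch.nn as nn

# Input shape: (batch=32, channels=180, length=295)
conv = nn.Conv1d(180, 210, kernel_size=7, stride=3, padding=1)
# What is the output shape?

Input shape: (32, 180, 295)
Output shape: (32, 210, 97)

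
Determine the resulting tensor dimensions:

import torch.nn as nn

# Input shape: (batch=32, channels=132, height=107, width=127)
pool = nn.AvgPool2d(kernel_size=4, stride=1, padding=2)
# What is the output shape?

Input shape: (32, 132, 107, 127)
Output shape: (32, 132, 108, 128)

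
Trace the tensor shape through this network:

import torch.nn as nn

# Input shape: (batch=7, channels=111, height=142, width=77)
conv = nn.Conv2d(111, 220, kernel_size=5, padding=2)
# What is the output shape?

Input shape: (7, 111, 142, 77)
Output shape: (7, 220, 142, 77)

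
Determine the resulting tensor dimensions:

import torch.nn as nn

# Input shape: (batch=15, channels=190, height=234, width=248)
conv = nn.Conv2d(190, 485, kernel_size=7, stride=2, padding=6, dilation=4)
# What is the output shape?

Input shape: (15, 190, 234, 248)
Output shape: (15, 485, 111, 118)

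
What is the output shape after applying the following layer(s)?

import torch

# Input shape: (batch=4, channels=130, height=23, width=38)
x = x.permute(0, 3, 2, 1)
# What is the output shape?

Input shape: (4, 130, 23, 38)
Output shape: (4, 38, 23, 130)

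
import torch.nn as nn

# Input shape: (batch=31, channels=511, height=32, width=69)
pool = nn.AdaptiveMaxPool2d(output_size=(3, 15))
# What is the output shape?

Input shape: (31, 511, 32, 69)
Output shape: (31, 511, 3, 15)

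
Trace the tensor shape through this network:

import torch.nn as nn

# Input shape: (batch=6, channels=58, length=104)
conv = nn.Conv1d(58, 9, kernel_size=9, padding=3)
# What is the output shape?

Input shape: (6, 58, 104)
Output shape: (6, 9, 102)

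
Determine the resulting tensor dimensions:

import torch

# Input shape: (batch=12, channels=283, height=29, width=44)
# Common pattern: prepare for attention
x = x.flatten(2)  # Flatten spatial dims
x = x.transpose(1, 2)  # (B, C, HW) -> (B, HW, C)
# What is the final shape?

Input shape: (12, 283, 29, 44)
  -> after flatten(2): (12, 283, 1276)
Output shape: (12, 1276, 283)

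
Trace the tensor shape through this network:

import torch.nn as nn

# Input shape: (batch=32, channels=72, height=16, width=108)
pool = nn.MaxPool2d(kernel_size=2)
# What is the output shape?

Input shape: (32, 72, 16, 108)
Output shape: (32, 72, 8, 54)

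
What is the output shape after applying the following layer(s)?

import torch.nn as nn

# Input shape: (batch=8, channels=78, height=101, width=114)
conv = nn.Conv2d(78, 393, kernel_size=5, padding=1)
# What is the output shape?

Input shape: (8, 78, 101, 114)
Output shape: (8, 393, 99, 112)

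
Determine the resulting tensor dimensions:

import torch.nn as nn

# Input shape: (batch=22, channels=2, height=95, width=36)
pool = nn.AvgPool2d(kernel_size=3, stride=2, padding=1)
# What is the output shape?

Input shape: (22, 2, 95, 36)
Output shape: (22, 2, 48, 18)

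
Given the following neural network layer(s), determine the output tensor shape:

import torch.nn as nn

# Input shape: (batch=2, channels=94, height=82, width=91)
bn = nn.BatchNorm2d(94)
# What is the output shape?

Input shape: (2, 94, 82, 91)
Output shape: (2, 94, 82, 91)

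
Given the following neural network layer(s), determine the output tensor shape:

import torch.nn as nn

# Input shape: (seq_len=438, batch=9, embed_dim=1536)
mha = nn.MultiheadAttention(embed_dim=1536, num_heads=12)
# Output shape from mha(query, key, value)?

Input shape: (438, 9, 1536)
Output shape: (438, 9, 1536)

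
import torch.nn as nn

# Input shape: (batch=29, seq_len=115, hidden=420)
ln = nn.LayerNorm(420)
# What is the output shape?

Input shape: (29, 115, 420)
Output shape: (29, 115, 420)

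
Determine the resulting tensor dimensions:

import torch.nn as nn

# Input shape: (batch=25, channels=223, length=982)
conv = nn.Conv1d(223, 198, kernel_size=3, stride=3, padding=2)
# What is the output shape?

Input shape: (25, 223, 982)
Output shape: (25, 198, 328)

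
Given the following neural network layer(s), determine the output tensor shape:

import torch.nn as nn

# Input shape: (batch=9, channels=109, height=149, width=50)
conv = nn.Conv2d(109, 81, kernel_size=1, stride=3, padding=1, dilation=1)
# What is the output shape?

Input shape: (9, 109, 149, 50)
Output shape: (9, 81, 51, 18)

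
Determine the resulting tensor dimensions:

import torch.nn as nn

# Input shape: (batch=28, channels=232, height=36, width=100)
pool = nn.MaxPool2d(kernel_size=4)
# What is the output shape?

Input shape: (28, 232, 36, 100)
Output shape: (28, 232, 9, 25)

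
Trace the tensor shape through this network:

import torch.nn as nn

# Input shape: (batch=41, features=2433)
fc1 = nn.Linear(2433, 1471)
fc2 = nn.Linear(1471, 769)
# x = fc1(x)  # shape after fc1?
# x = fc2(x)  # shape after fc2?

Input shape: (41, 2433)
  -> after fc1: (41, 1471)
Output shape: (41, 769)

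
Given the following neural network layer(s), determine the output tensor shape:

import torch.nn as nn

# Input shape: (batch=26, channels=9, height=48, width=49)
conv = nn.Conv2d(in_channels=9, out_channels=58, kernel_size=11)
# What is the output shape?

Input shape: (26, 9, 48, 49)
Output shape: (26, 58, 38, 39)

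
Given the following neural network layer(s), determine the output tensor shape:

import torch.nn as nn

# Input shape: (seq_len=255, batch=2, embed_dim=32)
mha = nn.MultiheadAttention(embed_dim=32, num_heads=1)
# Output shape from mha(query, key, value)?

Input shape: (255, 2, 32)
Output shape: (255, 2, 32)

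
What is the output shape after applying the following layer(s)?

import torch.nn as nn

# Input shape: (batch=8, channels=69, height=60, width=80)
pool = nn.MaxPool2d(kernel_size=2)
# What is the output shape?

Input shape: (8, 69, 60, 80)
Output shape: (8, 69, 30, 40)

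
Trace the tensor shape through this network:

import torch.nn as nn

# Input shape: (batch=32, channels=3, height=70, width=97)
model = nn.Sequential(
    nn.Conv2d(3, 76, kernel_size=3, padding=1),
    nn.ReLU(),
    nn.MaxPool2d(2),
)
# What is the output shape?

Input shape: (32, 3, 70, 97)
  -> after Conv2d: (32, 76, 70, 97)
  -> after ReLU: (32, 76, 70, 97)
Output shape: (32, 76, 35, 48)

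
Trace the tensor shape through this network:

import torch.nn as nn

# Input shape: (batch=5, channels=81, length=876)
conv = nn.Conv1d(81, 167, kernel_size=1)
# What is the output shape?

Input shape: (5, 81, 876)
Output shape: (5, 167, 876)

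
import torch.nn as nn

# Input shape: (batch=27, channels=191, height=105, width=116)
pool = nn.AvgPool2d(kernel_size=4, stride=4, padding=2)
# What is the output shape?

Input shape: (27, 191, 105, 116)
Output shape: (27, 191, 27, 30)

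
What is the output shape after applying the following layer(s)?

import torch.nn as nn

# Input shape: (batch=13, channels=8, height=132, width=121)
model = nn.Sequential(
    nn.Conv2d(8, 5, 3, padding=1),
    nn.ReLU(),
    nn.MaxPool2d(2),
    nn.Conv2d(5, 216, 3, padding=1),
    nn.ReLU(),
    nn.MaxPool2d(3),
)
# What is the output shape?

Input shape: (13, 8, 132, 121)
  -> after first Conv2d: (13, 5, 132, 121)
  -> after first MaxPool2d: (13, 5, 66, 60)
  -> after second Conv2d: (13, 216, 66, 60)
Output shape: (13, 216, 22, 20)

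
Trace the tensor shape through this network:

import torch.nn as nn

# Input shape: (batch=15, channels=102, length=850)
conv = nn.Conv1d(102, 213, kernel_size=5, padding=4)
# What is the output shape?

Input shape: (15, 102, 850)
Output shape: (15, 213, 854)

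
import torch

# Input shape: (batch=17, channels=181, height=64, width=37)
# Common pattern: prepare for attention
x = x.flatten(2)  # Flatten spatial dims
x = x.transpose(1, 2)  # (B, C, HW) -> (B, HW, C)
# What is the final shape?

Input shape: (17, 181, 64, 37)
  -> after flatten(2): (17, 181, 2368)
Output shape: (17, 2368, 181)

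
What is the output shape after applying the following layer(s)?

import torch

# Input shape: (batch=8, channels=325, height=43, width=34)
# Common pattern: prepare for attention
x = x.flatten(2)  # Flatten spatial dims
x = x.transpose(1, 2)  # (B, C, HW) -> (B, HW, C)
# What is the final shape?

Input shape: (8, 325, 43, 34)
  -> after flatten(2): (8, 325, 1462)
Output shape: (8, 1462, 325)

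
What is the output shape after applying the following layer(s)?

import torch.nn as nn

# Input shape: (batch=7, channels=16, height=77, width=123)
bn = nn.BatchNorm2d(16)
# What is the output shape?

Input shape: (7, 16, 77, 123)
Output shape: (7, 16, 77, 123)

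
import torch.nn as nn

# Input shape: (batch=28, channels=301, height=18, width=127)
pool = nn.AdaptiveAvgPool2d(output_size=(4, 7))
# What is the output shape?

Input shape: (28, 301, 18, 127)
Output shape: (28, 301, 4, 7)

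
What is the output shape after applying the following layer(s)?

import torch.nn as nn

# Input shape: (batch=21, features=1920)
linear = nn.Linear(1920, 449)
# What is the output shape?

Input shape: (21, 1920)
Output shape: (21, 449)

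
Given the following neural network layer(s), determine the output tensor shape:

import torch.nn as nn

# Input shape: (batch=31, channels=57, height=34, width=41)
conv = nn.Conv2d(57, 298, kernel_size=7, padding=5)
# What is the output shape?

Input shape: (31, 57, 34, 41)
Output shape: (31, 298, 38, 45)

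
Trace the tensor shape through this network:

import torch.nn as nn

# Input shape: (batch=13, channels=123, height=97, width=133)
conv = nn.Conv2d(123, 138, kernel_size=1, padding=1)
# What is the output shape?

Input shape: (13, 123, 97, 133)
Output shape: (13, 138, 99, 135)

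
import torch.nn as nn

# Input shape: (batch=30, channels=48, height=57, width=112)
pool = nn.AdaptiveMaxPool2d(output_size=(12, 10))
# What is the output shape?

Input shape: (30, 48, 57, 112)
Output shape: (30, 48, 12, 10)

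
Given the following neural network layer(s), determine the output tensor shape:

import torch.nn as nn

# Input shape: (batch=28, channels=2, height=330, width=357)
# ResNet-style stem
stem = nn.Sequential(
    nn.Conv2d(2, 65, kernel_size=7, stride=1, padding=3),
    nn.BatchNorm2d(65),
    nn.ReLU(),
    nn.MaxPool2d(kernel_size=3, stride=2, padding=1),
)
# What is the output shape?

Input shape: (28, 2, 330, 357)
  -> after Conv2d 7x7 stride=1: (28, 65, 330, 357)
Output shape: (28, 65, 165, 179)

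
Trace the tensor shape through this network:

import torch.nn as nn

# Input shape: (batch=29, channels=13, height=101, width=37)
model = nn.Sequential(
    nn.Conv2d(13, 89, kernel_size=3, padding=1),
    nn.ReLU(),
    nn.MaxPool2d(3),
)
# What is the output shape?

Input shape: (29, 13, 101, 37)
  -> after Conv2d: (29, 89, 101, 37)
  -> after ReLU: (29, 89, 101, 37)
Output shape: (29, 89, 33, 12)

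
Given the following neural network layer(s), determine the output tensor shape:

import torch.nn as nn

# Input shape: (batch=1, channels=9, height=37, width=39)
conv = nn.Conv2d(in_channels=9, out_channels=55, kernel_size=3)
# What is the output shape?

Input shape: (1, 9, 37, 39)
Output shape: (1, 55, 35, 37)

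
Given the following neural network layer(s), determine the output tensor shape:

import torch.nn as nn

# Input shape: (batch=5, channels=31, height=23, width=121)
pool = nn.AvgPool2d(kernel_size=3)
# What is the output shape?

Input shape: (5, 31, 23, 121)
Output shape: (5, 31, 7, 40)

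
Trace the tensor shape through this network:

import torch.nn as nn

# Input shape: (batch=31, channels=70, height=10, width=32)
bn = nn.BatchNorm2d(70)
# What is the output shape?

Input shape: (31, 70, 10, 32)
Output shape: (31, 70, 10, 32)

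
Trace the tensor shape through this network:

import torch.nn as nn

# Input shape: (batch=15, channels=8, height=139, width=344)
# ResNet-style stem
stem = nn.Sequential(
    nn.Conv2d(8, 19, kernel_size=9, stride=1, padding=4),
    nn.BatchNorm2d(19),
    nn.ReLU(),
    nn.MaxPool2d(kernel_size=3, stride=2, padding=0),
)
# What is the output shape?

Input shape: (15, 8, 139, 344)
  -> after Conv2d 9x9 stride=1: (15, 19, 139, 344)
Output shape: (15, 19, 69, 171)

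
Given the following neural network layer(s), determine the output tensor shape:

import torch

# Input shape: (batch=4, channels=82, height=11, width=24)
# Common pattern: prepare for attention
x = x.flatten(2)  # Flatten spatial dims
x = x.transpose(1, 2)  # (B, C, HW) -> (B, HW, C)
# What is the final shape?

Input shape: (4, 82, 11, 24)
  -> after flatten(2): (4, 82, 264)
Output shape: (4, 264, 82)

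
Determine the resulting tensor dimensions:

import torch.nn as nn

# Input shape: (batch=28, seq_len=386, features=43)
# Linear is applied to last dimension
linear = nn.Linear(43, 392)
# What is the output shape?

Input shape: (28, 386, 43)
Output shape: (28, 386, 392)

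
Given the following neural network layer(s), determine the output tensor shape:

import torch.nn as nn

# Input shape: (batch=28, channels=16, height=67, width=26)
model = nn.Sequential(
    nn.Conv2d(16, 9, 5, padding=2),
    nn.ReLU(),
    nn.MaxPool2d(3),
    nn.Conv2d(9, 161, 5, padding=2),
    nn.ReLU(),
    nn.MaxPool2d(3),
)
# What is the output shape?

Input shape: (28, 16, 67, 26)
  -> after first Conv2d: (28, 9, 67, 26)
  -> after first MaxPool2d: (28, 9, 22, 8)
  -> after second Conv2d: (28, 161, 22, 8)
Output shape: (28, 161, 7, 2)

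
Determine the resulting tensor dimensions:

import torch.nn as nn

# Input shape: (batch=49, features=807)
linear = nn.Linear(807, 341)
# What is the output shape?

Input shape: (49, 807)
Output shape: (49, 341)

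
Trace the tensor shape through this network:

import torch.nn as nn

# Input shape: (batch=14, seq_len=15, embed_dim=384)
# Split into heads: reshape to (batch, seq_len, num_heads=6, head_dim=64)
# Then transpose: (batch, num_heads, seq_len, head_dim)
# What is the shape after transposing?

Input shape: (14, 15, 384)
  -> after reshape: (14, 15, 6, 64)
Output shape: (14, 6, 15, 64)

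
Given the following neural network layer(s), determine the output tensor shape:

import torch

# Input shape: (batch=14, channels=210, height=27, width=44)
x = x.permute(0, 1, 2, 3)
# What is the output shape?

Input shape: (14, 210, 27, 44)
Output shape: (14, 210, 27, 44)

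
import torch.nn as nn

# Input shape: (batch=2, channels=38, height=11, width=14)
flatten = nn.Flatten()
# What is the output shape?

Input shape: (2, 38, 11, 14)
Output shape: (2, 5852)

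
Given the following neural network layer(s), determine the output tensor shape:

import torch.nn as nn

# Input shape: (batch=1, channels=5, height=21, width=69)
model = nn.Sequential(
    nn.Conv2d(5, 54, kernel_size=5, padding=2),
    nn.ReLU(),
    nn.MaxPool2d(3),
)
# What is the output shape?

Input shape: (1, 5, 21, 69)
  -> after Conv2d: (1, 54, 21, 69)
  -> after ReLU: (1, 54, 21, 69)
Output shape: (1, 54, 7, 23)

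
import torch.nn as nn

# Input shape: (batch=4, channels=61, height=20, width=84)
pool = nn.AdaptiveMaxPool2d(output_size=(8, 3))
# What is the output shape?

Input shape: (4, 61, 20, 84)
Output shape: (4, 61, 8, 3)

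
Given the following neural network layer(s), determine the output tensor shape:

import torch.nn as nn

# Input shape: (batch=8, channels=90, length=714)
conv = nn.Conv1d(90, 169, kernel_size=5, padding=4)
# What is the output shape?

Input shape: (8, 90, 714)
Output shape: (8, 169, 718)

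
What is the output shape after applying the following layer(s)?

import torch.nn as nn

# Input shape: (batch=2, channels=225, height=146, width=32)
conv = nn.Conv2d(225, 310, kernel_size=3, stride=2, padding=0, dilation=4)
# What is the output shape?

Input shape: (2, 225, 146, 32)
Output shape: (2, 310, 69, 12)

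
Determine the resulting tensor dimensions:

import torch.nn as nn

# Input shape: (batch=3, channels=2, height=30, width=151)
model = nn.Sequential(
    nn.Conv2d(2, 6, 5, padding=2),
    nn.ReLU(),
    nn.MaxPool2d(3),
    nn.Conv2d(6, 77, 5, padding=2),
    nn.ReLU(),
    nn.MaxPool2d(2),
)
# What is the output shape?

Input shape: (3, 2, 30, 151)
  -> after first Conv2d: (3, 6, 30, 151)
  -> after first MaxPool2d: (3, 6, 10, 50)
  -> after second Conv2d: (3, 77, 10, 50)
Output shape: (3, 77, 5, 25)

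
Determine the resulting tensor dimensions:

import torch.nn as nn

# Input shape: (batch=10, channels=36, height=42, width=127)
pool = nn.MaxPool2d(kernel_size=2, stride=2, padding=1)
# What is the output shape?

Input shape: (10, 36, 42, 127)
Output shape: (10, 36, 22, 64)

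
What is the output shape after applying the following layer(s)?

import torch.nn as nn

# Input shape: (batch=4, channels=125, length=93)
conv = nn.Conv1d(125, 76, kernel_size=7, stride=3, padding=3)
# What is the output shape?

Input shape: (4, 125, 93)
Output shape: (4, 76, 31)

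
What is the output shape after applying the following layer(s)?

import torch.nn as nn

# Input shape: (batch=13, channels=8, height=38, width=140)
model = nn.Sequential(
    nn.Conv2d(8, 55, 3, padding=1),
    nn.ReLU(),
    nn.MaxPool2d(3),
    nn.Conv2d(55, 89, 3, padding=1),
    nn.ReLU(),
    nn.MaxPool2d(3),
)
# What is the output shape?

Input shape: (13, 8, 38, 140)
  -> after first Conv2d: (13, 55, 38, 140)
  -> after first MaxPool2d: (13, 55, 12, 46)
  -> after second Conv2d: (13, 89, 12, 46)
Output shape: (13, 89, 4, 15)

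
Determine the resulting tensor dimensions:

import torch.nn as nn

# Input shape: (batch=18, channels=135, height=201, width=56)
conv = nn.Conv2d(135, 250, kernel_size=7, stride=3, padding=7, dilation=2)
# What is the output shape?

Input shape: (18, 135, 201, 56)
Output shape: (18, 250, 68, 20)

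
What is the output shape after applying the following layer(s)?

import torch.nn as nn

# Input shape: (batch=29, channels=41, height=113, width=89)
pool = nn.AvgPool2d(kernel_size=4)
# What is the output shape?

Input shape: (29, 41, 113, 89)
Output shape: (29, 41, 28, 22)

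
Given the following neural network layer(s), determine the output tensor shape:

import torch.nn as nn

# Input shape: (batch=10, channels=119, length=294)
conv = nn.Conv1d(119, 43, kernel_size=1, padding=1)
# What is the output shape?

Input shape: (10, 119, 294)
Output shape: (10, 43, 296)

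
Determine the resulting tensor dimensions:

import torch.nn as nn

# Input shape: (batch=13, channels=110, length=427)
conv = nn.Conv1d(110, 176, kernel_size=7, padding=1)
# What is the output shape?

Input shape: (13, 110, 427)
Output shape: (13, 176, 423)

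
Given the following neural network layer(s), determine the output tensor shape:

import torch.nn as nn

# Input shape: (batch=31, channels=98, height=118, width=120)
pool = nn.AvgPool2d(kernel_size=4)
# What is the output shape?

Input shape: (31, 98, 118, 120)
Output shape: (31, 98, 29, 30)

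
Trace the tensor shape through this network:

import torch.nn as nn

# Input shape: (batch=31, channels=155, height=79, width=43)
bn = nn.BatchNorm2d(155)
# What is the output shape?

Input shape: (31, 155, 79, 43)
Output shape: (31, 155, 79, 43)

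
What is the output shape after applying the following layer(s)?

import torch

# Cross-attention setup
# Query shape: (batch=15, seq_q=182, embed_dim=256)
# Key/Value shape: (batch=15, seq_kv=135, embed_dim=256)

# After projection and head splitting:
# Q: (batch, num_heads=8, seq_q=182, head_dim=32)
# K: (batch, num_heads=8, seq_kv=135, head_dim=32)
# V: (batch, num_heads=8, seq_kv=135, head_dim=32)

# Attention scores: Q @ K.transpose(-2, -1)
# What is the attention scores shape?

Input shape: (15, 182, 256)
Output shape: (15, 8, 182, 135)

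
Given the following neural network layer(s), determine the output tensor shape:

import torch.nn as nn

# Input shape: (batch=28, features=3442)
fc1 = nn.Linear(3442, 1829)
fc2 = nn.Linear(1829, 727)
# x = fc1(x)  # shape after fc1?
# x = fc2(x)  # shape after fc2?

Input shape: (28, 3442)
  -> after fc1: (28, 1829)
Output shape: (28, 727)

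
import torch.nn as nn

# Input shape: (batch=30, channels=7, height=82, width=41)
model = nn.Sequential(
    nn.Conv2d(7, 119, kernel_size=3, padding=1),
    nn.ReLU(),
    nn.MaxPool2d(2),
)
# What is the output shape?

Input shape: (30, 7, 82, 41)
  -> after Conv2d: (30, 119, 82, 41)
  -> after ReLU: (30, 119, 82, 41)
Output shape: (30, 119, 41, 20)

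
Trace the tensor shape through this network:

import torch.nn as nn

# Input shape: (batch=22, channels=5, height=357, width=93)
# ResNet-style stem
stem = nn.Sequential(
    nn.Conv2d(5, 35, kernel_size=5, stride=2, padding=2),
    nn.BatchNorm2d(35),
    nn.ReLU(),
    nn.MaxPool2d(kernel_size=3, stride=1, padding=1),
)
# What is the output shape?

Input shape: (22, 5, 357, 93)
  -> after Conv2d 5x5 stride=2: (22, 35, 179, 47)
Output shape: (22, 35, 179, 47)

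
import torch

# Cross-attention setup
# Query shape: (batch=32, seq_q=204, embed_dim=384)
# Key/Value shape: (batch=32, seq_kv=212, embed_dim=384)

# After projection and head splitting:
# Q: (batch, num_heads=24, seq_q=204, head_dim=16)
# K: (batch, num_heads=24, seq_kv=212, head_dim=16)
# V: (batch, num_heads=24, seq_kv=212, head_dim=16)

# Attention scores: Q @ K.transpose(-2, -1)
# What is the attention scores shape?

Input shape: (32, 204, 384)
Output shape: (32, 24, 204, 212)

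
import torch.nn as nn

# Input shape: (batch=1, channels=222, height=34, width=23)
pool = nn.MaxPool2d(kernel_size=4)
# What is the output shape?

Input shape: (1, 222, 34, 23)
Output shape: (1, 222, 8, 5)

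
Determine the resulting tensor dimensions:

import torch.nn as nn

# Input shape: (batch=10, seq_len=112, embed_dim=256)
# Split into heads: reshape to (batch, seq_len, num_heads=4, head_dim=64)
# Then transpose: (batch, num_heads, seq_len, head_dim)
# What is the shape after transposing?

Input shape: (10, 112, 256)
  -> after reshape: (10, 112, 4, 64)
Output shape: (10, 4, 112, 64)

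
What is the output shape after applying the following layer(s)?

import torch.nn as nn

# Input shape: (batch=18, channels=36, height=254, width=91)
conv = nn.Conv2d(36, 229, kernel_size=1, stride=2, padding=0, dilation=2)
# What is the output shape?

Input shape: (18, 36, 254, 91)
Output shape: (18, 229, 127, 46)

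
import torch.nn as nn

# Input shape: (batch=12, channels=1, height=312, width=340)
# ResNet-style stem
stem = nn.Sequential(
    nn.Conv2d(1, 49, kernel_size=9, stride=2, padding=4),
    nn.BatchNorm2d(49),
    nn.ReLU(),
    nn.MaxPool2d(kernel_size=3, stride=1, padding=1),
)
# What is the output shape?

Input shape: (12, 1, 312, 340)
  -> after Conv2d 9x9 stride=2: (12, 49, 156, 170)
Output shape: (12, 49, 156, 170)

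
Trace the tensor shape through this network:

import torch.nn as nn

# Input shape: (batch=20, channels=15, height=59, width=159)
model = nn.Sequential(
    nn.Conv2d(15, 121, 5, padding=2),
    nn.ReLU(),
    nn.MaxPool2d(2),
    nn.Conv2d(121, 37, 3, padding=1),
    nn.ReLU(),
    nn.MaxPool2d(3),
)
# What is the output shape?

Input shape: (20, 15, 59, 159)
  -> after first Conv2d: (20, 121, 59, 159)
  -> after first MaxPool2d: (20, 121, 29, 79)
  -> after second Conv2d: (20, 37, 29, 79)
Output shape: (20, 37, 9, 26)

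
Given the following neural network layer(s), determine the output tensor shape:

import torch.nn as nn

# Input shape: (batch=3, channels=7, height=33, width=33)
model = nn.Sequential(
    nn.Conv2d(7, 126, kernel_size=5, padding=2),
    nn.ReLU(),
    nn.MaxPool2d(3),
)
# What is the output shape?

Input shape: (3, 7, 33, 33)
  -> after Conv2d: (3, 126, 33, 33)
  -> after ReLU: (3, 126, 33, 33)
Output shape: (3, 126, 11, 11)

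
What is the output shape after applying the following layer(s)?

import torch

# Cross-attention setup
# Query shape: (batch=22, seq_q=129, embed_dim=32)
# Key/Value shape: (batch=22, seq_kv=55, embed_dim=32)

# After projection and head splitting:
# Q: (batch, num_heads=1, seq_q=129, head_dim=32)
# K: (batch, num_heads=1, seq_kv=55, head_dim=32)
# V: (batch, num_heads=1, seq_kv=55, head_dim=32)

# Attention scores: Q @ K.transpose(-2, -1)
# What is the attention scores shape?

Input shape: (22, 129, 32)
Output shape: (22, 1, 129, 55)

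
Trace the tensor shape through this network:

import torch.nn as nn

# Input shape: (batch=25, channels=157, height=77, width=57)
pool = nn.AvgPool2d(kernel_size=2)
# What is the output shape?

Input shape: (25, 157, 77, 57)
Output shape: (25, 157, 38, 28)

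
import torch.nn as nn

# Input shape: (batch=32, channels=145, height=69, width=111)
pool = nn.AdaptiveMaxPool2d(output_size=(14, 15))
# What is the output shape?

Input shape: (32, 145, 69, 111)
Output shape: (32, 145, 14, 15)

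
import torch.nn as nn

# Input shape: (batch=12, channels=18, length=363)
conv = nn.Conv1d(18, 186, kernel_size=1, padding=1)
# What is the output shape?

Input shape: (12, 18, 363)
Output shape: (12, 186, 365)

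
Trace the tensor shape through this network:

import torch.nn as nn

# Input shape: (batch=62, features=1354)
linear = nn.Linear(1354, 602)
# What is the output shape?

Input shape: (62, 1354)
Output shape: (62, 602)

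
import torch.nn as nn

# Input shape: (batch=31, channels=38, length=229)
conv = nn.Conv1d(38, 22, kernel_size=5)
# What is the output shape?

Input shape: (31, 38, 229)
Output shape: (31, 22, 225)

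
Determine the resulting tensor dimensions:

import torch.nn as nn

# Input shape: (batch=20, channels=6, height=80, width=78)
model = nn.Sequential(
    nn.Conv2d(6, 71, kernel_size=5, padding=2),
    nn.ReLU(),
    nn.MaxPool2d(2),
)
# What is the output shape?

Input shape: (20, 6, 80, 78)
  -> after Conv2d: (20, 71, 80, 78)
  -> after ReLU: (20, 71, 80, 78)
Output shape: (20, 71, 40, 39)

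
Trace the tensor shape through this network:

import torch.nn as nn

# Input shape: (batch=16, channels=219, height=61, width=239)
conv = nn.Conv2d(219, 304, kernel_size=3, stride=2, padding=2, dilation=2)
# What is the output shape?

Input shape: (16, 219, 61, 239)
Output shape: (16, 304, 31, 120)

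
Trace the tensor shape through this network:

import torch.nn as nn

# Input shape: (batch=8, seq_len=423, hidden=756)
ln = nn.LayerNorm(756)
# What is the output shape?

Input shape: (8, 423, 756)
Output shape: (8, 423, 756)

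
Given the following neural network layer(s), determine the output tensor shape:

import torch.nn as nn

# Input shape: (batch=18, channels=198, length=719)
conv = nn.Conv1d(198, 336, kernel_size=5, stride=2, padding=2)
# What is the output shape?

Input shape: (18, 198, 719)
Output shape: (18, 336, 360)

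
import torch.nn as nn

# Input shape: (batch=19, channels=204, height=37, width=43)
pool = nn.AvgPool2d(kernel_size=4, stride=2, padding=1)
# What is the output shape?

Input shape: (19, 204, 37, 43)
Output shape: (19, 204, 18, 21)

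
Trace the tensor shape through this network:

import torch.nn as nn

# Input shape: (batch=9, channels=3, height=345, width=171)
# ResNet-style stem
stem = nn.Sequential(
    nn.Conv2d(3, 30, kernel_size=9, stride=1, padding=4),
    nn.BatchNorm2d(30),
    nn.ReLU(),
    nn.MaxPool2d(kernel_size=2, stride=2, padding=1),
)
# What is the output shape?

Input shape: (9, 3, 345, 171)
  -> after Conv2d 9x9 stride=1: (9, 30, 345, 171)
Output shape: (9, 30, 173, 86)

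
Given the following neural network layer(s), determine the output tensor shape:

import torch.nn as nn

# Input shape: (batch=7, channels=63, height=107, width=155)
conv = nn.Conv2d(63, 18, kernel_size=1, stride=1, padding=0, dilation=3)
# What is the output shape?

Input shape: (7, 63, 107, 155)
Output shape: (7, 18, 107, 155)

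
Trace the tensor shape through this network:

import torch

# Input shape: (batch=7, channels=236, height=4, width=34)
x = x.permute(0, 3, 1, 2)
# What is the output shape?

Input shape: (7, 236, 4, 34)
Output shape: (7, 34, 236, 4)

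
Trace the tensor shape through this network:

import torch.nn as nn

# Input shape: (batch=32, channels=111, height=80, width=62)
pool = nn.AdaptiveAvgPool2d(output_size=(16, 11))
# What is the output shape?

Input shape: (32, 111, 80, 62)
Output shape: (32, 111, 16, 11)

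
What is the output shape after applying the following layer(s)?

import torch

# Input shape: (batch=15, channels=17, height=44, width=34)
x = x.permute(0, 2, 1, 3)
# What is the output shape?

Input shape: (15, 17, 44, 34)
Output shape: (15, 44, 17, 34)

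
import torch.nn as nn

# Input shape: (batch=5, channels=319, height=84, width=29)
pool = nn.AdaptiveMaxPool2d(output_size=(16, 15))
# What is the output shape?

Input shape: (5, 319, 84, 29)
Output shape: (5, 319, 16, 15)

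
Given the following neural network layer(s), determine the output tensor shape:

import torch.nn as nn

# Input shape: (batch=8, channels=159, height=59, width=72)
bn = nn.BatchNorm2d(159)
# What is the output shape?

Input shape: (8, 159, 59, 72)
Output shape: (8, 159, 59, 72)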